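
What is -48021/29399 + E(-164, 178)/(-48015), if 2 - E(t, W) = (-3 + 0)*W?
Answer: -2321486179/1411592985 ≈ -1.6446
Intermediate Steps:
E(t, W) = 2 + 3*W (E(t, W) = 2 - (-3 + 0)*W = 2 - (-3)*W = 2 + 3*W)
-48021/29399 + E(-164, 178)/(-48015) = -48021/29399 + (2 + 3*178)/(-48015) = -48021*1/29399 + (2 + 534)*(-1/48015) = -48021/29399 + 536*(-1/48015) = -48021/29399 - 536/48015 = -2321486179/1411592985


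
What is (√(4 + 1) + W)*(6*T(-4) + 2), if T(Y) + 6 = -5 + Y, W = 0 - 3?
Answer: 264 - 88*√5 ≈ 67.226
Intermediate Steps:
W = -3
T(Y) = -11 + Y (T(Y) = -6 + (-5 + Y) = -11 + Y)
(√(4 + 1) + W)*(6*T(-4) + 2) = (√(4 + 1) - 3)*(6*(-11 - 4) + 2) = (√5 - 3)*(6*(-15) + 2) = (-3 + √5)*(-90 + 2) = (-3 + √5)*(-88) = 264 - 88*√5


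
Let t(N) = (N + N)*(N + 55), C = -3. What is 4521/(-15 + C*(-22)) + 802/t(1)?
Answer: 91209/952 ≈ 95.808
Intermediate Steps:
t(N) = 2*N*(55 + N) (t(N) = (2*N)*(55 + N) = 2*N*(55 + N))
4521/(-15 + C*(-22)) + 802/t(1) = 4521/(-15 - 3*(-22)) + 802/((2*1*(55 + 1))) = 4521/(-15 + 66) + 802/((2*1*56)) = 4521/51 + 802/112 = 4521*(1/51) + 802*(1/112) = 1507/17 + 401/56 = 91209/952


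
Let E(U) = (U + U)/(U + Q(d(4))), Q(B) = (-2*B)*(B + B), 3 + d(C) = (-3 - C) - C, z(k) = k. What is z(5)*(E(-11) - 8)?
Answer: -6338/159 ≈ -39.862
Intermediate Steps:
d(C) = -6 - 2*C (d(C) = -3 + ((-3 - C) - C) = -3 + (-3 - 2*C) = -6 - 2*C)
Q(B) = -4*B² (Q(B) = (-2*B)*(2*B) = -4*B²)
E(U) = 2*U/(-784 + U) (E(U) = (U + U)/(U - 4*(-6 - 2*4)²) = (2*U)/(U - 4*(-6 - 8)²) = (2*U)/(U - 4*(-14)²) = (2*U)/(U - 4*196) = (2*U)/(U - 784) = (2*U)/(-784 + U) = 2*U/(-784 + U))
z(5)*(E(-11) - 8) = 5*(2*(-11)/(-784 - 11) - 8) = 5*(2*(-11)/(-795) - 8) = 5*(2*(-11)*(-1/795) - 8) = 5*(22/795 - 8) = 5*(-6338/795) = -6338/159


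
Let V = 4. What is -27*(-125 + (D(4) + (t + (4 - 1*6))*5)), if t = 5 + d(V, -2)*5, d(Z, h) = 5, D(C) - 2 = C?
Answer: -567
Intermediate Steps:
D(C) = 2 + C
t = 30 (t = 5 + 5*5 = 5 + 25 = 30)
-27*(-125 + (D(4) + (t + (4 - 1*6))*5)) = -27*(-125 + ((2 + 4) + (30 + (4 - 1*6))*5)) = -27*(-125 + (6 + (30 + (4 - 6))*5)) = -27*(-125 + (6 + (30 - 2)*5)) = -27*(-125 + (6 + 28*5)) = -27*(-125 + (6 + 140)) = -27*(-125 + 146) = -27*21 = -567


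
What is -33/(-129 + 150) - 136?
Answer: -963/7 ≈ -137.57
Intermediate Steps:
-33/(-129 + 150) - 136 = -33/21 - 136 = -33*1/21 - 136 = -11/7 - 136 = -963/7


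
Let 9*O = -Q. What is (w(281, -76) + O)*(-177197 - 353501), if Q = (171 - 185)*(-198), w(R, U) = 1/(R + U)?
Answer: 33507741022/205 ≈ 1.6345e+8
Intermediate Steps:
Q = 2772 (Q = -14*(-198) = 2772)
O = -308 (O = (-1*2772)/9 = (1/9)*(-2772) = -308)
(w(281, -76) + O)*(-177197 - 353501) = (1/(281 - 76) - 308)*(-177197 - 353501) = (1/205 - 308)*(-530698) = -63139/205*(-530698) = 33507741022/205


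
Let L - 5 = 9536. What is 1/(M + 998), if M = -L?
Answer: -1/8543 ≈ -0.00011705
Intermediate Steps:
L = 9541 (L = 5 + 9536 = 9541)
M = -9541 (M = -1*9541 = -9541)
1/(M + 998) = 1/(-9541 + 998) = 1/(-8543) = -1/8543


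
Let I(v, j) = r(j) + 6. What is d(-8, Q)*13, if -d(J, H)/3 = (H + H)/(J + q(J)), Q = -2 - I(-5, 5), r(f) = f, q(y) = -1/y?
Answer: -2704/21 ≈ -128.76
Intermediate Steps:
I(v, j) = 6 + j (I(v, j) = j + 6 = 6 + j)
Q = -13 (Q = -2 - (6 + 5) = -2 - 1*11 = -2 - 11 = -13)
d(J, H) = -6*H/(J - 1/J) (d(J, H) = -3*(H + H)/(J - 1/J) = -3*2*H/(J - 1/J) = -6*H/(J - 1/J))
d(-8, Q)*13 = -6*(-13)*(-8)/(-1 + (-8)**2)*13 = -6*(-13)*(-8)/(-1 + 64)*13 = -6*(-13)*(-8)/63*13 = -6*(-13)*(-8)*1/63*13 = -208/21*13 = -2704/21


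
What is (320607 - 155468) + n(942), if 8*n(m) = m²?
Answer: 552119/2 ≈ 2.7606e+5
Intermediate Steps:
n(m) = m²/8
(320607 - 155468) + n(942) = (320607 - 155468) + (⅛)*942² = 165139 + (⅛)*887364 = 165139 + 221841/2 = 552119/2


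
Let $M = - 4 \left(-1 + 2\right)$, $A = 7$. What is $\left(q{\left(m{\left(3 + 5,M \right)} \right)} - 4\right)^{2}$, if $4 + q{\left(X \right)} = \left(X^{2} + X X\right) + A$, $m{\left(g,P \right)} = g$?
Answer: $16129$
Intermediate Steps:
$M = -4$ ($M = \left(-4\right) 1 = -4$)
$q{\left(X \right)} = 3 + 2 X^{2}$ ($q{\left(X \right)} = -4 + \left(\left(X^{2} + X X\right) + 7\right) = -4 + \left(\left(X^{2} + X^{2}\right) + 7\right) = -4 + \left(2 X^{2} + 7\right) = -4 + \left(7 + 2 X^{2}\right) = 3 + 2 X^{2}$)
$\left(q{\left(m{\left(3 + 5,M \right)} \right)} - 4\right)^{2} = \left(\left(3 + 2 \left(3 + 5\right)^{2}\right) - 4\right)^{2} = \left(\left(3 + 2 \cdot 8^{2}\right) - 4\right)^{2} = \left(\left(3 + 2 \cdot 64\right) - 4\right)^{2} = \left(\left(3 + 128\right) - 4\right)^{2} = \left(131 - 4\right)^{2} = 127^{2} = 16129$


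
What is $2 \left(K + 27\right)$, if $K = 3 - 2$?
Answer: $56$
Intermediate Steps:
$K = 1$
$2 \left(K + 27\right) = 2 \left(1 + 27\right) = 2 \cdot 28 = 56$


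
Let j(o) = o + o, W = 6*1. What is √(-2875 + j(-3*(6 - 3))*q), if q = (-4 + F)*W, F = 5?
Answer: I*√2983 ≈ 54.617*I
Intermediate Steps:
W = 6
j(o) = 2*o
q = 6 (q = (-4 + 5)*6 = 1*6 = 6)
√(-2875 + j(-3*(6 - 3))*q) = √(-2875 + (2*(-3*(6 - 3)))*6) = √(-2875 + (2*(-3*3))*6) = √(-2875 + (2*(-9))*6) = √(-2875 - 18*6) = √(-2875 - 108) = √(-2983) = I*√2983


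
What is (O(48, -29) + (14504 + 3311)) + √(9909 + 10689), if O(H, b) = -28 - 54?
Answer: 17733 + √20598 ≈ 17877.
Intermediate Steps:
O(H, b) = -82
(O(48, -29) + (14504 + 3311)) + √(9909 + 10689) = (-82 + (14504 + 3311)) + √(9909 + 10689) = (-82 + 17815) + √20598 = 17733 + √20598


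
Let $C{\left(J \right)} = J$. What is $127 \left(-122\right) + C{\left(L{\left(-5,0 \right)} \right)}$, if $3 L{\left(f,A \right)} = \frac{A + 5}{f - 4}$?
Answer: $- \frac{418343}{27} \approx -15494.0$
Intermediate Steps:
$L{\left(f,A \right)} = \frac{5 + A}{3 \left(-4 + f\right)}$ ($L{\left(f,A \right)} = \frac{\left(A + 5\right) \frac{1}{f - 4}}{3} = \frac{\left(5 + A\right) \frac{1}{-4 + f}}{3} = \frac{\frac{1}{-4 + f} \left(5 + A\right)}{3} = \frac{5 + A}{3 \left(-4 + f\right)}$)
$127 \left(-122\right) + C{\left(L{\left(-5,0 \right)} \right)} = 127 \left(-122\right) + \frac{5 + 0}{3 \left(-4 - 5\right)} = -15494 + \frac{1}{3} \frac{1}{-9} \cdot 5 = -15494 + \frac{1}{3} \left(- \frac{1}{9}\right) 5 = -15494 - \frac{5}{27} = - \frac{418343}{27}$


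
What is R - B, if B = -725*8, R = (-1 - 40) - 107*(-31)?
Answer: 9076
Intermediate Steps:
R = 3276 (R = -41 + 3317 = 3276)
B = -5800
R - B = 3276 - 1*(-5800) = 3276 + 5800 = 9076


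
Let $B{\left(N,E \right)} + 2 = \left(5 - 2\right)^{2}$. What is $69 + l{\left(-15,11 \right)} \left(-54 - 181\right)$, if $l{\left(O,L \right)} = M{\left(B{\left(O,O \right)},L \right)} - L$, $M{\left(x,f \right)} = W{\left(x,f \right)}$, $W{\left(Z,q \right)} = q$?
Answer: $69$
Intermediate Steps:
$B{\left(N,E \right)} = 7$ ($B{\left(N,E \right)} = -2 + \left(5 - 2\right)^{2} = -2 + 3^{2} = -2 + 9 = 7$)
$M{\left(x,f \right)} = f$
$l{\left(O,L \right)} = 0$ ($l{\left(O,L \right)} = L - L = 0$)
$69 + l{\left(-15,11 \right)} \left(-54 - 181\right) = 69 + 0 \left(-54 - 181\right) = 69 + 0 \left(-235\right) = 69 + 0 = 69$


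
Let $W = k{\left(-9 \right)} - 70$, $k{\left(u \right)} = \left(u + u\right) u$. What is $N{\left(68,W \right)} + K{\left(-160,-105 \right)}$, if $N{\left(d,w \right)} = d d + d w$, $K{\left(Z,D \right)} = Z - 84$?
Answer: $10636$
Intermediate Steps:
$k{\left(u \right)} = 2 u^{2}$ ($k{\left(u \right)} = 2 u u = 2 u^{2}$)
$K{\left(Z,D \right)} = -84 + Z$
$W = 92$ ($W = 2 \left(-9\right)^{2} - 70 = 2 \cdot 81 - 70 = 162 - 70 = 92$)
$N{\left(d,w \right)} = d^{2} + d w$
$N{\left(68,W \right)} + K{\left(-160,-105 \right)} = 68 \left(68 + 92\right) - 244 = 68 \cdot 160 - 244 = 10880 - 244 = 10636$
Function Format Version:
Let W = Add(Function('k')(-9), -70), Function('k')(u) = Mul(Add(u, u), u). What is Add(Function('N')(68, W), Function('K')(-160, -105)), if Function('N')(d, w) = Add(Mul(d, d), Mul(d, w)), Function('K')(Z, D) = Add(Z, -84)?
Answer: 10636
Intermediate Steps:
Function('k')(u) = Mul(2, Pow(u, 2)) (Function('k')(u) = Mul(Mul(2, u), u) = Mul(2, Pow(u, 2)))
Function('K')(Z, D) = Add(-84, Z)
W = 92 (W = Add(Mul(2, Pow(-9, 2)), -70) = Add(Mul(2, 81), -70) = Add(162, -70) = 92)
Function('N')(d, w) = Add(Pow(d, 2), Mul(d, w))
Add(Function('N')(68, W), Function('K')(-160, -105)) = Add(Mul(68, Add(68, 92)), Add(-84, -160)) = Add(Mul(68, 160), -244) = Add(10880, -244) = 10636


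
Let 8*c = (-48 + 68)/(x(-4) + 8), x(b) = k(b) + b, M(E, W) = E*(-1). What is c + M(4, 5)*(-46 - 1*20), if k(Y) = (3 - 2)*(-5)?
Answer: 523/2 ≈ 261.50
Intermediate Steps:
k(Y) = -5 (k(Y) = 1*(-5) = -5)
M(E, W) = -E
x(b) = -5 + b
c = -5/2 (c = ((-48 + 68)/((-5 - 4) + 8))/8 = (20/(-9 + 8))/8 = (20/(-1))/8 = (20*(-1))/8 = (⅛)*(-20) = -5/2 ≈ -2.5000)
c + M(4, 5)*(-46 - 1*20) = -5/2 + (-1*4)*(-46 - 1*20) = -5/2 - 4*(-46 - 20) = -5/2 - 4*(-66) = -5/2 + 264 = 523/2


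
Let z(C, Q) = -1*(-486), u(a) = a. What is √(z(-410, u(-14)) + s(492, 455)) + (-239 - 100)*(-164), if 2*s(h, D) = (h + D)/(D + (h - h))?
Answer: 55596 + 29*√479570/910 ≈ 55618.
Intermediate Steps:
z(C, Q) = 486
s(h, D) = (D + h)/(2*D) (s(h, D) = ((h + D)/(D + (h - h)))/2 = ((D + h)/(D + 0))/2 = ((D + h)/D)/2 = (D + h)/(2*D))
√(z(-410, u(-14)) + s(492, 455)) + (-239 - 100)*(-164) = √(486 + (½)*(455 + 492)/455) + (-239 - 100)*(-164) = √(486 + (½)*(1/455)*947) - 339*(-164) = √(486 + 947/910) + 55596 = √(443207/910) + 55596 = 29*√479570/910 + 55596 = 55596 + 29*√479570/910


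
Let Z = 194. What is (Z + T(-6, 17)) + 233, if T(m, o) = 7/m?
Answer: 2555/6 ≈ 425.83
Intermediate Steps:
(Z + T(-6, 17)) + 233 = (194 + 7/(-6)) + 233 = (194 + 7*(-1/6)) + 233 = (194 - 7/6) + 233 = 1157/6 + 233 = 2555/6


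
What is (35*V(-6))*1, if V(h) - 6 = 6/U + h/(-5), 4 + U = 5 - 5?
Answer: 399/2 ≈ 199.50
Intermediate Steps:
U = -4 (U = -4 + (5 - 5) = -4 + 0 = -4)
V(h) = 9/2 - h/5 (V(h) = 6 + (6/(-4) + h/(-5)) = 6 + (6*(-1/4) + h*(-1/5)) = 6 + (-3/2 - h/5) = 9/2 - h/5)
(35*V(-6))*1 = (35*(9/2 - 1/5*(-6)))*1 = (35*(9/2 + 6/5))*1 = (35*(57/10))*1 = (399/2)*1 = 399/2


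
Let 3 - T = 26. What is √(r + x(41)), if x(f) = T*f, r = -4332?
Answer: 5*I*√211 ≈ 72.629*I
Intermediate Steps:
T = -23 (T = 3 - 1*26 = 3 - 26 = -23)
x(f) = -23*f
√(r + x(41)) = √(-4332 - 23*41) = √(-4332 - 943) = √(-5275) = 5*I*√211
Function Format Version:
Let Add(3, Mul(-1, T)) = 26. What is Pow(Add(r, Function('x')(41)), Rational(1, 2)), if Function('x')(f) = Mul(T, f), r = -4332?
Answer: Mul(5, I, Pow(211, Rational(1, 2))) ≈ Mul(72.629, I)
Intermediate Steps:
T = -23 (T = Add(3, Mul(-1, 26)) = Add(3, -26) = -23)
Function('x')(f) = Mul(-23, f)
Pow(Add(r, Function('x')(41)), Rational(1, 2)) = Pow(Add(-4332, Mul(-23, 41)), Rational(1, 2)) = Pow(Add(-4332, -943), Rational(1, 2)) = Pow(-5275, Rational(1, 2)) = Mul(5, I, Pow(211, Rational(1, 2)))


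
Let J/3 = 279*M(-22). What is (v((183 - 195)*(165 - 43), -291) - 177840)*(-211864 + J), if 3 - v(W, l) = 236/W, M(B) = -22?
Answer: 7494199816337/183 ≈ 4.0952e+10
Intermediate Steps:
v(W, l) = 3 - 236/W
J = -18414 (J = 3*(279*(-22)) = 3*(-6138) = -18414)
(v((183 - 195)*(165 - 43), -291) - 177840)*(-211864 + J) = ((3 - 236*1/((165 - 43)*(183 - 195))) - 177840)*(-211864 - 18414) = ((3 - 236/((-12*122))) - 177840)*(-230278) = ((3 - 236/(-1464)) - 177840)*(-230278) = ((3 - 236*(-1/1464)) - 177840)*(-230278) = ((3 + 59/366) - 177840)*(-230278) = (1157/366 - 177840)*(-230278) = -65088283/366*(-230278) = 7494199816337/183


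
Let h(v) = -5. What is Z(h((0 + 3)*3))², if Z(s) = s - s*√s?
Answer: 25*(1 - I*√5)² ≈ -100.0 - 111.8*I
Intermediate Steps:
Z(s) = s - s^(3/2)
Z(h((0 + 3)*3))² = (-5 - (-5)^(3/2))² = (-5 - (-5)*I*√5)² = (-5 + 5*I*√5)²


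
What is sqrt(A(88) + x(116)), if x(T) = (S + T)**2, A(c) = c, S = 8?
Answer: 2*sqrt(3866) ≈ 124.35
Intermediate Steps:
x(T) = (8 + T)**2
sqrt(A(88) + x(116)) = sqrt(88 + (8 + 116)**2) = sqrt(88 + 124**2) = sqrt(88 + 15376) = sqrt(15464) = 2*sqrt(3866)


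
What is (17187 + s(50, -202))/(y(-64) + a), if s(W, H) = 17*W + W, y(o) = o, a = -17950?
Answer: -18087/18014 ≈ -1.0041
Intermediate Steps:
s(W, H) = 18*W
(17187 + s(50, -202))/(y(-64) + a) = (17187 + 18*50)/(-64 - 17950) = (17187 + 900)/(-18014) = 18087*(-1/18014) = -18087/18014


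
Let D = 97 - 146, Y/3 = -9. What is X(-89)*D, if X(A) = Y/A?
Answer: -1323/89 ≈ -14.865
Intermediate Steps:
Y = -27 (Y = 3*(-9) = -27)
X(A) = -27/A
D = -49
X(-89)*D = -27/(-89)*(-49) = -27*(-1/89)*(-49) = (27/89)*(-49) = -1323/89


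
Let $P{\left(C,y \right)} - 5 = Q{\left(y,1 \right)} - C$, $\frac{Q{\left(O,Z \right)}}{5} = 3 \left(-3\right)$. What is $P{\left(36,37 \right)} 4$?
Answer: $-304$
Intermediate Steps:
$Q{\left(O,Z \right)} = -45$ ($Q{\left(O,Z \right)} = 5 \cdot 3 \left(-3\right) = 5 \left(-9\right) = -45$)
$P{\left(C,y \right)} = -40 - C$ ($P{\left(C,y \right)} = 5 - \left(45 + C\right) = -40 - C$)
$P{\left(36,37 \right)} 4 = \left(-40 - 36\right) 4 = \left(-76\right) 4 = -304$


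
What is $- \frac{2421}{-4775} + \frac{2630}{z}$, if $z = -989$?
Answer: $- \frac{10163881}{4722475} \approx -2.1522$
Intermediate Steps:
$- \frac{2421}{-4775} + \frac{2630}{z} = - \frac{2421}{-4775} + \frac{2630}{-989} = \left(-2421\right) \left(- \frac{1}{4775}\right) + 2630 \left(- \frac{1}{989}\right) = \frac{2421}{4775} - \frac{2630}{989} = - \frac{10163881}{4722475}$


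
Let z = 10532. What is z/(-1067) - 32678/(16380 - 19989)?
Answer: -3142562/3850803 ≈ -0.81608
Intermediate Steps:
z/(-1067) - 32678/(16380 - 19989) = 10532/(-1067) - 32678/(16380 - 19989) = 10532*(-1/1067) - 32678/(-3609) = -10532/1067 - 32678*(-1/3609) = -10532/1067 + 32678/3609 = -3142562/3850803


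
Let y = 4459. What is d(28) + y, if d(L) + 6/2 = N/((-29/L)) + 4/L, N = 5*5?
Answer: 899697/203 ≈ 4432.0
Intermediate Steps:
N = 25
d(L) = -3 + 4/L - 25*L/29 (d(L) = -3 + (25/((-29/L)) + 4/L) = -3 + (25*(-L/29) + 4/L) = -3 + (-25*L/29 + 4/L) = -3 + (4/L - 25*L/29) = -3 + 4/L - 25*L/29)
d(28) + y = (-3 + 4/28 - 25/29*28) + 4459 = (-3 + 4*(1/28) - 700/29) + 4459 = (-3 + 1/7 - 700/29) + 4459 = -5480/203 + 4459 = 899697/203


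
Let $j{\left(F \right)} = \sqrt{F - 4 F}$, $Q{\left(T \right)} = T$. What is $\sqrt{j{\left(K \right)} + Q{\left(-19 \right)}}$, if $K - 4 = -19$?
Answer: $\sqrt{-19 + 3 \sqrt{5}} \approx 3.506 i$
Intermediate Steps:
$K = -15$ ($K = 4 - 19 = -15$)
$j{\left(F \right)} = \sqrt{3} \sqrt{- F}$ ($j{\left(F \right)} = \sqrt{- 3 F} = \sqrt{3} \sqrt{- F}$)
$\sqrt{j{\left(K \right)} + Q{\left(-19 \right)}} = \sqrt{\sqrt{3} \sqrt{\left(-1\right) \left(-15\right)} - 19} = \sqrt{\sqrt{3} \sqrt{15} - 19} = \sqrt{3 \sqrt{5} - 19} = \sqrt{-19 + 3 \sqrt{5}}$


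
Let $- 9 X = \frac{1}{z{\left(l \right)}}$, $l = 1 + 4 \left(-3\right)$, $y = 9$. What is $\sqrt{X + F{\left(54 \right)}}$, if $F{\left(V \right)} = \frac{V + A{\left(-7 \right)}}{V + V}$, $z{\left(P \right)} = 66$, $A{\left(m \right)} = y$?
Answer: $\frac{\sqrt{22803}}{198} \approx 0.76266$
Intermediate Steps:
$A{\left(m \right)} = 9$
$l = -11$ ($l = 1 - 12 = -11$)
$F{\left(V \right)} = \frac{9 + V}{2 V}$ ($F{\left(V \right)} = \frac{V + 9}{V + V} = \frac{9 + V}{2 V}$)
$X = - \frac{1}{594}$ ($X = - \frac{1}{9 \cdot 66} = \left(- \frac{1}{9}\right) \frac{1}{66} = - \frac{1}{594} \approx -0.0016835$)
$\sqrt{X + F{\left(54 \right)}} = \sqrt{- \frac{1}{594} + \frac{9 + 54}{2 \cdot 54}} = \sqrt{- \frac{1}{594} + \frac{1}{2} \cdot \frac{1}{54} \cdot 63} = \sqrt{- \frac{1}{594} + \frac{7}{12}} = \sqrt{\frac{691}{1188}} = \frac{\sqrt{22803}}{198}$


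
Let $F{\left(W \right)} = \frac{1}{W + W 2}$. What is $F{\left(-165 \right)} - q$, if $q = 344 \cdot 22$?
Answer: $- \frac{3746161}{495} \approx -7568.0$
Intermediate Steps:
$F{\left(W \right)} = \frac{1}{3 W}$ ($F{\left(W \right)} = \frac{1}{W + 2 W} = \frac{1}{3 W}$)
$q = 7568$
$F{\left(-165 \right)} - q = \frac{1}{3 \left(-165\right)} - 7568 = \frac{1}{3} \left(- \frac{1}{165}\right) - 7568 = - \frac{1}{495} - 7568 = - \frac{3746161}{495}$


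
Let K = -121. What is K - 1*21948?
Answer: -22069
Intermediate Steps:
K - 1*21948 = -121 - 1*21948 = -121 - 21948 = -22069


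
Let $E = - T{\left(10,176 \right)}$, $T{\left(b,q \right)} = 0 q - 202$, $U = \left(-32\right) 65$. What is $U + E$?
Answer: $-1878$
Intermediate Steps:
$U = -2080$
$T{\left(b,q \right)} = -202$ ($T{\left(b,q \right)} = 0 - 202 = -202$)
$E = 202$ ($E = \left(-1\right) \left(-202\right) = 202$)
$U + E = -2080 + 202 = -1878$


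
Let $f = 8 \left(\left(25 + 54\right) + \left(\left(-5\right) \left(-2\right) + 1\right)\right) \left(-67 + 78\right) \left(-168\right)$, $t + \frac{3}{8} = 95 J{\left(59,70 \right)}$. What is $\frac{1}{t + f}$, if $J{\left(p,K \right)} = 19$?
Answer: $- \frac{8}{10630043} \approx -7.5258 \cdot 10^{-7}$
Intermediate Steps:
$t = \frac{14437}{8}$ ($t = - \frac{3}{8} + 95 \cdot 19 = - \frac{3}{8} + 1805 = \frac{14437}{8} \approx 1804.6$)
$f = -1330560$ ($f = 8 \left(79 + \left(10 + 1\right)\right) 11 \left(-168\right) = 8 \left(79 + 11\right) 11 \left(-168\right) = 8 \cdot 90 \cdot 11 \left(-168\right) = 8 \cdot 990 \left(-168\right) = 7920 \left(-168\right) = -1330560$)
$\frac{1}{t + f} = \frac{1}{\frac{14437}{8} - 1330560} = \frac{1}{- \frac{10630043}{8}} = - \frac{8}{10630043}$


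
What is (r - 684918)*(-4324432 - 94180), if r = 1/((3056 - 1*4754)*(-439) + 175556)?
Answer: 1393617874344226718/460489 ≈ 3.0264e+12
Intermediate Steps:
r = 1/920978 (r = 1/((3056 - 4754)*(-439) + 175556) = 1/(-1698*(-439) + 175556) = 1/(745422 + 175556) = 1/920978 ≈ 1.0858e-6)
(r - 684918)*(-4324432 - 94180) = (1/920978 - 684918)*(-4324432 - 94180) = -630794409803/920978*(-4418612) = 1393617874344226718/460489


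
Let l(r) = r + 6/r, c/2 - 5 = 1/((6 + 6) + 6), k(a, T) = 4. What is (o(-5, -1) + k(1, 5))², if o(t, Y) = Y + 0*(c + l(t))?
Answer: 9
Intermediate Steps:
c = 91/9 (c = 10 + 2/((6 + 6) + 6) = 10 + 2/(12 + 6) = 10 + 2/18 = 10 + 2*(1/18) = 10 + ⅑ = 91/9 ≈ 10.111)
o(t, Y) = Y (o(t, Y) = Y + 0*(91/9 + (t + 6/t)) = Y + 0*(91/9 + t + 6/t) = Y + 0 = Y)
(o(-5, -1) + k(1, 5))² = (-1 + 4)² = 3² = 9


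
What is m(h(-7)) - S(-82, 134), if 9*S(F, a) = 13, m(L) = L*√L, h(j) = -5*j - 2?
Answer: -13/9 + 33*√33 ≈ 188.13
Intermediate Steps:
h(j) = -2 - 5*j
m(L) = L^(3/2)
S(F, a) = 13/9 (S(F, a) = (⅑)*13 = 13/9)
m(h(-7)) - S(-82, 134) = (-2 - 5*(-7))^(3/2) - 1*13/9 = (-2 + 35)^(3/2) - 13/9 = 33^(3/2) - 13/9 = 33*√33 - 13/9 = -13/9 + 33*√33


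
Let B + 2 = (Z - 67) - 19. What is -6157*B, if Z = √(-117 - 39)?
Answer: 541816 - 12314*I*√39 ≈ 5.4182e+5 - 76901.0*I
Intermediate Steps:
Z = 2*I*√39 (Z = √(-156) = 2*I*√39 ≈ 12.49*I)
B = -88 + 2*I*√39 (B = -2 + ((2*I*√39 - 67) - 19) = -2 + ((-67 + 2*I*√39) - 19) = -2 + (-86 + 2*I*√39) = -88 + 2*I*√39 ≈ -88.0 + 12.49*I)
-6157*B = -6157*(-88 + 2*I*√39) = 541816 - 12314*I*√39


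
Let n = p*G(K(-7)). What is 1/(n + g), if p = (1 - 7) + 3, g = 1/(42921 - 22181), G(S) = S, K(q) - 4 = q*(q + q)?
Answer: -20740/6346439 ≈ -0.0032680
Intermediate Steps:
K(q) = 4 + 2*q² (K(q) = 4 + q*(q + q) = 4 + q*(2*q) = 4 + 2*q²)
g = 1/20740 ≈ 4.8216e-5
p = -3 (p = -6 + 3 = -3)
n = -306 (n = -3*(4 + 2*(-7)²) = -3*(4 + 2*49) = -3*(4 + 98) = -3*102 = -306)
1/(n + g) = 1/(-306 + 1/20740) = 1/(-6346439/20740) = -20740/6346439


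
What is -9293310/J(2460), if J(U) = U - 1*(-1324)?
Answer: -4646655/1892 ≈ -2455.9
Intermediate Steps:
J(U) = 1324 + U (J(U) = U + 1324 = 1324 + U)
-9293310/J(2460) = -9293310/(1324 + 2460) = -9293310/3784 = -9293310*1/3784 = -4646655/1892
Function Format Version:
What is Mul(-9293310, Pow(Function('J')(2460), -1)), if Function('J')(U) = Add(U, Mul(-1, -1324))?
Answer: Rational(-4646655, 1892) ≈ -2455.9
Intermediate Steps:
Function('J')(U) = Add(1324, U) (Function('J')(U) = Add(U, 1324) = Add(1324, U))
Mul(-9293310, Pow(Function('J')(2460), -1)) = Mul(-9293310, Pow(Add(1324, 2460), -1)) = Mul(-9293310, Pow(3784, -1)) = Mul(-9293310, Rational(1, 3784)) = Rational(-4646655, 1892)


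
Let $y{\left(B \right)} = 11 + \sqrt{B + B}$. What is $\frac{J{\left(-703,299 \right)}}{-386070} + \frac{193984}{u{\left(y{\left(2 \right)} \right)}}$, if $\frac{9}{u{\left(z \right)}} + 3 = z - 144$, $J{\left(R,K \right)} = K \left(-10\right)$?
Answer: $- \frac{334514931967}{115821} \approx -2.8882 \cdot 10^{6}$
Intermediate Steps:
$J{\left(R,K \right)} = - 10 K$
$y{\left(B \right)} = 11 + \sqrt{2} \sqrt{B}$ ($y{\left(B \right)} = 11 + \sqrt{2 B} = 11 + \sqrt{2} \sqrt{B}$)
$u{\left(z \right)} = \frac{9}{-147 + z}$ ($u{\left(z \right)} = \frac{9}{-3 + \left(z - 144\right)} = \frac{9}{-3 + \left(-144 + z\right)} = \frac{9}{-147 + z}$)
$\frac{J{\left(-703,299 \right)}}{-386070} + \frac{193984}{u{\left(y{\left(2 \right)} \right)}} = \frac{\left(-10\right) 299}{-386070} + \frac{193984}{9 \frac{1}{-147 + \left(11 + \sqrt{2} \sqrt{2}\right)}} = \left(-2990\right) \left(- \frac{1}{386070}\right) + \frac{193984}{9 \frac{1}{-147 + \left(11 + 2\right)}} = \frac{299}{38607} + \frac{193984}{9 \frac{1}{-147 + 13}} = \frac{299}{38607} + \frac{193984}{9 \frac{1}{-134}} = \frac{299}{38607} + \frac{193984}{9 \left(- \frac{1}{134}\right)} = \frac{299}{38607} + \frac{193984}{- \frac{9}{134}} = \frac{299}{38607} + 193984 \left(- \frac{134}{9}\right) = \frac{299}{38607} - \frac{25993856}{9} = - \frac{334514931967}{115821}$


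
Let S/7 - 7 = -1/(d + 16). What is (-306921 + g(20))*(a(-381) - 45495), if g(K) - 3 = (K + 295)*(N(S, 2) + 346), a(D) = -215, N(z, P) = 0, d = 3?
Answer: 9047288880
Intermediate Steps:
S = 924/19 (S = 49 + 7*(-1/(3 + 16)) = 49 + 7*(-1/19) = 49 - 7/19 = 924/19 ≈ 48.632)
g(K) = 102073 + 346*K (g(K) = 3 + (K + 295)*(0 + 346) = 3 + (295 + K)*346 = 3 + (102070 + 346*K) = 102073 + 346*K)
(-306921 + g(20))*(a(-381) - 45495) = (-306921 + (102073 + 346*20))*(-215 - 45495) = (-306921 + (102073 + 6920))*(-45710) = (-306921 + 108993)*(-45710) = -197928*(-45710) = 9047288880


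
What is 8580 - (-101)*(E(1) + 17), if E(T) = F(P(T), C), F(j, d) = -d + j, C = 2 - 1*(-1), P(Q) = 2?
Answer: 10196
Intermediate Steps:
C = 3 (C = 2 + 1 = 3)
F(j, d) = j - d
E(T) = -1 (E(T) = 2 - 1*3 = 2 - 3 = -1)
8580 - (-101)*(E(1) + 17) = 8580 - (-101)*(-1 + 17) = 8580 - (-101)*16 = 8580 - 1*(-1616) = 8580 + 1616 = 10196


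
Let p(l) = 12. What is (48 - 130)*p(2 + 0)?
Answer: -984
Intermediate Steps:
(48 - 130)*p(2 + 0) = (48 - 130)*12 = -82*12 = -984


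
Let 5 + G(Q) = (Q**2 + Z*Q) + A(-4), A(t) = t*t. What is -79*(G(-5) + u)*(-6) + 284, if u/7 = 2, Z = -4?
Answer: 33464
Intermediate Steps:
A(t) = t**2
G(Q) = 11 + Q**2 - 4*Q (G(Q) = -5 + ((Q**2 - 4*Q) + (-4)**2) = -5 + ((Q**2 - 4*Q) + 16) = -5 + (16 + Q**2 - 4*Q) = 11 + Q**2 - 4*Q)
u = 14 (u = 7*2 = 14)
-79*(G(-5) + u)*(-6) + 284 = -79*((11 + (-5)**2 - 4*(-5)) + 14)*(-6) + 284 = -79*((11 + 25 + 20) + 14)*(-6) + 284 = -79*(56 + 14)*(-6) + 284 = -5530*(-6) + 284 = -79*(-420) + 284 = 33180 + 284 = 33464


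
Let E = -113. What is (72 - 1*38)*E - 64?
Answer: -3906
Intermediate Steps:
(72 - 1*38)*E - 64 = (72 - 1*38)*(-113) - 64 = (72 - 38)*(-113) - 64 = 34*(-113) - 64 = -3842 - 64 = -3906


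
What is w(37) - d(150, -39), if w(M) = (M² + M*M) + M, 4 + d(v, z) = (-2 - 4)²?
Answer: 2743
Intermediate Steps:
d(v, z) = 32 (d(v, z) = -4 + (-2 - 4)² = -4 + (-6)² = -4 + 36 = 32)
w(M) = M + 2*M² (w(M) = (M² + M²) + M = 2*M² + M = M + 2*M²)
w(37) - d(150, -39) = 37*(1 + 2*37) - 1*32 = 37*(1 + 74) - 32 = 37*75 - 32 = 2775 - 32 = 2743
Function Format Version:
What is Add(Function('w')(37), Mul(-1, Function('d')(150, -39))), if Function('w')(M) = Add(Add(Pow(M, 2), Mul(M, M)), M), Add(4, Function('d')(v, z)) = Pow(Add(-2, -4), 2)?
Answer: 2743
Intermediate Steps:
Function('d')(v, z) = 32 (Function('d')(v, z) = Add(-4, Pow(Add(-2, -4), 2)) = Add(-4, Pow(-6, 2)) = Add(-4, 36) = 32)
Function('w')(M) = Add(M, Mul(2, Pow(M, 2))) (Function('w')(M) = Add(Add(Pow(M, 2), Pow(M, 2)), M) = Add(Mul(2, Pow(M, 2)), M) = Add(M, Mul(2, Pow(M, 2))))
Add(Function('w')(37), Mul(-1, Function('d')(150, -39))) = Add(Mul(37, Add(1, Mul(2, 37))), Mul(-1, 32)) = Add(Mul(37, Add(1, 74)), -32) = Add(Mul(37, 75), -32) = Add(2775, -32) = 2743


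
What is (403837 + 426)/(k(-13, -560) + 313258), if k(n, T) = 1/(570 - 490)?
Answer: 32341040/25060641 ≈ 1.2905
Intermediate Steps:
k(n, T) = 1/80
(403837 + 426)/(k(-13, -560) + 313258) = (403837 + 426)/(1/80 + 313258) = 404263/(25060641/80) = 404263*(80/25060641) = 32341040/25060641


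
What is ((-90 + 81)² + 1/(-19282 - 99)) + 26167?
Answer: 508712487/19381 ≈ 26248.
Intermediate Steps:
((-90 + 81)² + 1/(-19282 - 99)) + 26167 = ((-9)² + 1/(-19381)) + 26167 = (81 - 1/19381) + 26167 = 1569860/19381 + 26167 = 508712487/19381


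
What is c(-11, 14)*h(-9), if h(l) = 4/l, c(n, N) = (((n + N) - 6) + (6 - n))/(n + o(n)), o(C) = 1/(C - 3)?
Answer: 784/1395 ≈ 0.56201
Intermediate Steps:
o(C) = 1/(-3 + C)
c(n, N) = N/(n + 1/(-3 + n)) (c(n, N) = (((n + N) - 6) + (6 - n))/(n + 1/(-3 + n)) = (((N + n) - 6) + (6 - n))/(n + 1/(-3 + n)) = ((-6 + N + n) + (6 - n))/(n + 1/(-3 + n)) = N/(n + 1/(-3 + n)))
c(-11, 14)*h(-9) = (14*(-3 - 11)/(1 - 11*(-3 - 11)))*(4/(-9)) = (14*(-14)/(1 - 11*(-14)))*(4*(-⅑)) = (14*(-14)/(1 + 154))*(-4/9) = (14*(-14)/155)*(-4/9) = (14*(1/155)*(-14))*(-4/9) = -196/155*(-4/9) = 784/1395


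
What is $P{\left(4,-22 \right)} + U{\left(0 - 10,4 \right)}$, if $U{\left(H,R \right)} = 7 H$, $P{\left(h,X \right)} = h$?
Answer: $-66$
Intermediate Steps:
$P{\left(4,-22 \right)} + U{\left(0 - 10,4 \right)} = 4 + 7 \left(0 - 10\right) = 4 + 7 \left(-10\right) = 4 - 70 = -66$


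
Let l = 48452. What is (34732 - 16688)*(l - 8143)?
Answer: 727335596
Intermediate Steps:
(34732 - 16688)*(l - 8143) = (34732 - 16688)*(48452 - 8143) = 18044*40309 = 727335596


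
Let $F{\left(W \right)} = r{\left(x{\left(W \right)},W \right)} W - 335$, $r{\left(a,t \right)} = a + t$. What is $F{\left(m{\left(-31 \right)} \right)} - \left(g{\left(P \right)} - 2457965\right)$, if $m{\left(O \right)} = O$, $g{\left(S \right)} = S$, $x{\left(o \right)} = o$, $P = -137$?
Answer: $2459689$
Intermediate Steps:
$F{\left(W \right)} = -335 + 2 W^{2}$ ($F{\left(W \right)} = \left(W + W\right) W - 335 = 2 W W - 335 = 2 W^{2} - 335 = -335 + 2 W^{2}$)
$F{\left(m{\left(-31 \right)} \right)} - \left(g{\left(P \right)} - 2457965\right) = \left(-335 + 2 \left(-31\right)^{2}\right) - \left(-137 - 2457965\right) = \left(-335 + 2 \cdot 961\right) - \left(-137 - 2457965\right) = \left(-335 + 1922\right) - -2458102 = 1587 + 2458102 = 2459689$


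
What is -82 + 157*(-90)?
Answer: -14212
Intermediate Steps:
-82 + 157*(-90) = -82 - 14130 = -14212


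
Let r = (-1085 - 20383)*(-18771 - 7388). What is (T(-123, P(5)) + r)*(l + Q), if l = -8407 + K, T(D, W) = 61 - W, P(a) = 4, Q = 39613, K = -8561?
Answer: 12717012365505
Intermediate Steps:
r = 561581412 (r = -21468*(-26159) = 561581412)
l = -16968 (l = -8407 - 8561 = -16968)
(T(-123, P(5)) + r)*(l + Q) = ((61 - 1*4) + 561581412)*(-16968 + 39613) = ((61 - 4) + 561581412)*22645 = (57 + 561581412)*22645 = 561581469*22645 = 12717012365505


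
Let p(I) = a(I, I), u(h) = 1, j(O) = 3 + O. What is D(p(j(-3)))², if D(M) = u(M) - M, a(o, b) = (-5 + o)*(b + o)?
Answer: 1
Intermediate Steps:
p(I) = -10*I + 2*I² (p(I) = I² - 5*I - 5*I + I*I = I² - 5*I - 5*I + I² = -10*I + 2*I²)
D(M) = 1 - M
D(p(j(-3)))² = (1 - 2*(3 - 3)*(-5 + (3 - 3)))² = (1 - 2*0*(-5 + 0))² = (1 - 2*0*(-5))² = (1 - 1*0)² = (1 + 0)² = 1² = 1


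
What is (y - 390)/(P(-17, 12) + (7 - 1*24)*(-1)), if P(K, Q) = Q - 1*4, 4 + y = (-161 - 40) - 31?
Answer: -626/25 ≈ -25.040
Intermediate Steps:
y = -236 (y = -4 + ((-161 - 40) - 31) = -4 + (-201 - 31) = -4 - 232 = -236)
P(K, Q) = -4 + Q (P(K, Q) = Q - 4 = -4 + Q)
(y - 390)/(P(-17, 12) + (7 - 1*24)*(-1)) = (-236 - 390)/((-4 + 12) + (7 - 1*24)*(-1)) = -626/(8 + (7 - 24)*(-1)) = -626/(8 - 17*(-1)) = -626/(8 + 17) = -626/25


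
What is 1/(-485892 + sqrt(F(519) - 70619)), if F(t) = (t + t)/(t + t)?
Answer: -242946/118045553141 - I*sqrt(70618)/236091106282 ≈ -2.0581e-6 - 1.1256e-9*I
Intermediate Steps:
F(t) = 1 (F(t) = (2*t)/((2*t)) = (2*t)*(1/(2*t)) = 1)
1/(-485892 + sqrt(F(519) - 70619)) = 1/(-485892 + sqrt(1 - 70619)) = 1/(-485892 + sqrt(-70618)) = 1/(-485892 + I*sqrt(70618))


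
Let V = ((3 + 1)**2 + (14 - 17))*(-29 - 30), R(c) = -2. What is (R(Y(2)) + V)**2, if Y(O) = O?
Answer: 591361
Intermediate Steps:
V = -767 (V = (4**2 - 3)*(-59) = (16 - 3)*(-59) = 13*(-59) = -767)
(R(Y(2)) + V)**2 = (-2 - 767)**2 = (-769)**2 = 591361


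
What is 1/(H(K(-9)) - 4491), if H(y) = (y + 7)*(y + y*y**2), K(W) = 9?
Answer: 1/7317 ≈ 0.00013667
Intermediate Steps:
H(y) = (7 + y)*(y + y**3)
1/(H(K(-9)) - 4491) = 1/(9*(7 + 9 + 9**3 + 7*9**2) - 4491) = 1/(9*(7 + 9 + 729 + 7*81) - 4491) = 1/(9*(7 + 9 + 729 + 567) - 4491) = 1/(9*1312 - 4491) = 1/(11808 - 4491) = 1/7317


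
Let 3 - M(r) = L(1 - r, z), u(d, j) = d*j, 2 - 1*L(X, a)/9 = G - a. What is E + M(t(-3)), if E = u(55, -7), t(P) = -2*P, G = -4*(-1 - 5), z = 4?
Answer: -220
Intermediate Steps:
G = 24 (G = -4*(-6) = 24)
L(X, a) = -198 + 9*a (L(X, a) = 18 - 9*(24 - a) = 18 + (-216 + 9*a) = -198 + 9*a)
E = -385 (E = 55*(-7) = -385)
M(r) = 165 (M(r) = 3 - (-198 + 9*4) = 3 - (-198 + 36) = 3 - 1*(-162) = 3 + 162 = 165)
E + M(t(-3)) = -385 + 165 = -220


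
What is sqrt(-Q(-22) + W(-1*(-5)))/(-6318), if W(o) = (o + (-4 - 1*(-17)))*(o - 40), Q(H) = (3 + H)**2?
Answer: -I*sqrt(991)/6318 ≈ -0.0049826*I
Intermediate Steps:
W(o) = (-40 + o)*(13 + o) (W(o) = (o + (-4 + 17))*(-40 + o) = (o + 13)*(-40 + o) = (13 + o)*(-40 + o) = (-40 + o)*(13 + o))
sqrt(-Q(-22) + W(-1*(-5)))/(-6318) = sqrt(-(3 - 22)**2 + (-520 + (-1*(-5))**2 - (-27)*(-5)))/(-6318) = sqrt(-1*(-19)**2 + (-520 + 5**2 - 27*5))*(-1/6318) = sqrt(-1*361 + (-520 + 25 - 135))*(-1/6318) = sqrt(-361 - 630)*(-1/6318) = sqrt(-991)*(-1/6318) = (I*sqrt(991))*(-1/6318) = -I*sqrt(991)/6318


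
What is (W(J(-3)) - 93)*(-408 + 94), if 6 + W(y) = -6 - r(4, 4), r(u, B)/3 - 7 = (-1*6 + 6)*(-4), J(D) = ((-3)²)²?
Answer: 39564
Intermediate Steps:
J(D) = 81 (J(D) = 9² = 81)
r(u, B) = 21 (r(u, B) = 21 + 3*((-1*6 + 6)*(-4)) = 21 + 3*((-6 + 6)*(-4)) = 21 + 3*(0*(-4)) = 21 + 3*0 = 21 + 0 = 21)
W(y) = -33 (W(y) = -6 + (-6 - 1*21) = -6 + (-6 - 21) = -6 - 27 = -33)
(W(J(-3)) - 93)*(-408 + 94) = (-33 - 93)*(-408 + 94) = -126*(-314) = 39564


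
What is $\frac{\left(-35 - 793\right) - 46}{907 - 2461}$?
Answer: $\frac{437}{777} \approx 0.56242$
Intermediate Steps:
$\frac{\left(-35 - 793\right) - 46}{907 - 2461} = \frac{\left(-35 - 793\right) - 46}{-1554} = \left(-828 - 46\right) \left(- \frac{1}{1554}\right) = \left(-874\right) \left(- \frac{1}{1554}\right) = \frac{437}{777}$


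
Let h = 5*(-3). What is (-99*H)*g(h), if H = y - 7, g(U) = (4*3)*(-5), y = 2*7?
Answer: 41580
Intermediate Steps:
h = -15
y = 14
g(U) = -60 (g(U) = 12*(-5) = -60)
H = 7 (H = 14 - 7 = 7)
(-99*H)*g(h) = -99*7*(-60) = -693*(-60) = 41580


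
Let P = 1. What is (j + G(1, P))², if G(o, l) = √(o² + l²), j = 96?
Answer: (96 + √2)² ≈ 9489.5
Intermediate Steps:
G(o, l) = √(l² + o²)
(j + G(1, P))² = (96 + √(1² + 1²))² = (96 + √(1 + 1))² = (96 + √2)²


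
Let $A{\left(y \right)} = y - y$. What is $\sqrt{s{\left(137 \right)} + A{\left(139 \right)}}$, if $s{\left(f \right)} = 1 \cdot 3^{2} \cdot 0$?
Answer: $0$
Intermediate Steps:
$A{\left(y \right)} = 0$
$s{\left(f \right)} = 0$ ($s{\left(f \right)} = 1 \cdot 9 \cdot 0 = 9 \cdot 0 = 0$)
$\sqrt{s{\left(137 \right)} + A{\left(139 \right)}} = \sqrt{0 + 0} = \sqrt{0} = 0$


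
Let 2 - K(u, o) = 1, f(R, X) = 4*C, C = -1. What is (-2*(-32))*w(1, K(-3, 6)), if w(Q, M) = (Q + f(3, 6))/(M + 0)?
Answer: -192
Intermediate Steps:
f(R, X) = -4 (f(R, X) = 4*(-1) = -4)
K(u, o) = 1 (K(u, o) = 2 - 1*1 = 2 - 1 = 1)
w(Q, M) = (-4 + Q)/M (w(Q, M) = (Q - 4)/(M + 0) = (-4 + Q)/M)
(-2*(-32))*w(1, K(-3, 6)) = (-2*(-32))*((-4 + 1)/1) = 64*(1*(-3)) = 64*(-3) = -192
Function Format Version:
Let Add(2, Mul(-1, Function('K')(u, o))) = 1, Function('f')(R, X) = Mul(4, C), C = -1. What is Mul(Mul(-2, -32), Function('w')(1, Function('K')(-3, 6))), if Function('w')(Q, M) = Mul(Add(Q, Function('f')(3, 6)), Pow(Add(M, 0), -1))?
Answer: -192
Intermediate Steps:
Function('f')(R, X) = -4 (Function('f')(R, X) = Mul(4, -1) = -4)
Function('K')(u, o) = 1 (Function('K')(u, o) = Add(2, Mul(-1, 1)) = Add(2, -1) = 1)
Function('w')(Q, M) = Mul(Pow(M, -1), Add(-4, Q)) (Function('w')(Q, M) = Mul(Add(Q, -4), Pow(Add(M, 0), -1)) = Mul(Add(-4, Q), Pow(M, -1)) = Mul(Pow(M, -1), Add(-4, Q)))
Mul(Mul(-2, -32), Function('w')(1, Function('K')(-3, 6))) = Mul(Mul(-2, -32), Mul(Pow(1, -1), Add(-4, 1))) = Mul(64, Mul(1, -3)) = Mul(64, -3) = -192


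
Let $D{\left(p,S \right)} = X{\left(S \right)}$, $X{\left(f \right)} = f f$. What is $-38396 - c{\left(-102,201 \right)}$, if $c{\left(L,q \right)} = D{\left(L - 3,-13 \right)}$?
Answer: $-38565$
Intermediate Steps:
$X{\left(f \right)} = f^{2}$
$D{\left(p,S \right)} = S^{2}$
$c{\left(L,q \right)} = 169$ ($c{\left(L,q \right)} = \left(-13\right)^{2} = 169$)
$-38396 - c{\left(-102,201 \right)} = -38396 - 169 = -38565$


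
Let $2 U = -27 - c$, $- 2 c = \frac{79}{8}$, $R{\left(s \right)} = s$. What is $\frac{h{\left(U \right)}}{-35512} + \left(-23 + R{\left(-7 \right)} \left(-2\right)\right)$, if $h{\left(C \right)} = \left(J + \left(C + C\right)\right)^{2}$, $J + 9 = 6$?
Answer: $- \frac{81980449}{9091072} \approx -9.0177$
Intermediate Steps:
$J = -3$ ($J = -9 + 6 = -3$)
$c = - \frac{79}{16}$ ($c = - \frac{79 \cdot \frac{1}{8}}{2} = \left(- \frac{1}{2}\right) \frac{79}{8} = - \frac{79}{16} \approx -4.9375$)
$U = - \frac{353}{32}$ ($U = \frac{-27 - - \frac{79}{16}}{2} = \frac{-27 + \frac{79}{16}}{2} = \frac{1}{2} \left(- \frac{353}{16}\right) = - \frac{353}{32} \approx -11.031$)
$h{\left(C \right)} = \left(-3 + 2 C\right)^{2}$ ($h{\left(C \right)} = \left(-3 + \left(C + C\right)\right)^{2} = \left(-3 + 2 C\right)^{2}$)
$\frac{h{\left(U \right)}}{-35512} + \left(-23 + R{\left(-7 \right)} \left(-2\right)\right) = \frac{\left(-3 + 2 \left(- \frac{353}{32}\right)\right)^{2}}{-35512} - 9 = \left(-3 - \frac{353}{16}\right)^{2} \left(- \frac{1}{35512}\right) + \left(-23 + 14\right) = \left(- \frac{401}{16}\right)^{2} \left(- \frac{1}{35512}\right) - 9 = \frac{160801}{256} \left(- \frac{1}{35512}\right) - 9 = - \frac{160801}{9091072} - 9 = - \frac{81980449}{9091072}$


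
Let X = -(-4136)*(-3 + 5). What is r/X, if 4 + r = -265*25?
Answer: -6629/8272 ≈ -0.80138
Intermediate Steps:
r = -6629 (r = -4 - 265*25 = -4 - 6625 = -6629)
X = 8272 (X = -(-4136)*2 = -1034*(-8) = 8272)
r/X = -6629/8272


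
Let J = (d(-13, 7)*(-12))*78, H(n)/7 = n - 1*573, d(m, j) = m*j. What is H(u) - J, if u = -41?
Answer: -89474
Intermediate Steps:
d(m, j) = j*m
H(n) = -4011 + 7*n (H(n) = 7*(n - 1*573) = 7*(n - 573) = 7*(-573 + n) = -4011 + 7*n)
J = 85176 (J = ((7*(-13))*(-12))*78 = -91*(-12)*78 = 1092*78 = 85176)
H(u) - J = (-4011 + 7*(-41)) - 1*85176 = (-4011 - 287) - 85176 = -4298 - 85176 = -89474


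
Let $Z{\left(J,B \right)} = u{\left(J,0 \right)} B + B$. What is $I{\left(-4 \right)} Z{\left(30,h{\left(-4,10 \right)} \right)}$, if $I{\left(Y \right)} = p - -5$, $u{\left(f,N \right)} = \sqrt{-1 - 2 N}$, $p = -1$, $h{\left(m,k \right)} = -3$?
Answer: $-12 - 12 i \approx -12.0 - 12.0 i$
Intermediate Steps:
$Z{\left(J,B \right)} = B + i B$ ($Z{\left(J,B \right)} = \sqrt{-1 - 0} B + B = \sqrt{-1 + 0} B + B = \sqrt{-1} B + B = i B + B = B + i B$)
$I{\left(Y \right)} = 4$ ($I{\left(Y \right)} = -1 - -5 = -1 + 5 = 4$)
$I{\left(-4 \right)} Z{\left(30,h{\left(-4,10 \right)} \right)} = 4 \left(- 3 \left(1 + i\right)\right) = 4 \left(-3 - 3 i\right) = -12 - 12 i$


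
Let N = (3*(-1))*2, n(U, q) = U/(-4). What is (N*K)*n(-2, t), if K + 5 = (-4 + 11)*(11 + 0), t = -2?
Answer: -216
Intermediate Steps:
n(U, q) = -U/4 (n(U, q) = U*(-¼) = -U/4)
K = 72 (K = -5 + (-4 + 11)*(11 + 0) = -5 + 7*11 = -5 + 77 = 72)
N = -6 (N = -3*2 = -6)
(N*K)*n(-2, t) = (-6*72)*(-¼*(-2)) = -432*½ = -216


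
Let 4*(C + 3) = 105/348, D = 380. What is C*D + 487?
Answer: -72423/116 ≈ -624.34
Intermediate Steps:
C = -1357/464 (C = -3 + (105/348)/4 = -3 + (105*(1/348))/4 = -3 + (¼)*(35/116) = -3 + 35/464 = -1357/464 ≈ -2.9246)
C*D + 487 = -1357/464*380 + 487 = -128915/116 + 487 = -72423/116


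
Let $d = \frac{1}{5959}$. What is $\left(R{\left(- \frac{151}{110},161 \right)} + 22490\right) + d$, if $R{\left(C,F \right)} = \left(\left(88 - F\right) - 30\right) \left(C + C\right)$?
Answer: $\frac{7463665432}{327745} \approx 22773.0$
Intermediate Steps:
$R{\left(C,F \right)} = 2 C \left(58 - F\right)$ ($R{\left(C,F \right)} = \left(58 - F\right) 2 C = 2 C \left(58 - F\right)$)
$d = \frac{1}{5959} \approx 0.00016781$
$\left(R{\left(- \frac{151}{110},161 \right)} + 22490\right) + d = \left(2 \left(- \frac{151}{110}\right) \left(58 - 161\right) + 22490\right) + \frac{1}{5959} = \left(2 \left(\left(-151\right) \frac{1}{110}\right) \left(58 - 161\right) + 22490\right) + \frac{1}{5959} = \left(2 \left(- \frac{151}{110}\right) \left(-103\right) + 22490\right) + \frac{1}{5959} = \left(\frac{15553}{55} + 22490\right) + \frac{1}{5959} = \frac{1252503}{55} + \frac{1}{5959} = \frac{7463665432}{327745}$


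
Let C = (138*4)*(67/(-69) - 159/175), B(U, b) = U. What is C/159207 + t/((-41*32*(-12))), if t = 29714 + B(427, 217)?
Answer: 278968858711/146215708800 ≈ 1.9079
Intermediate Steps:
t = 30141 (t = 29714 + 427 = 30141)
C = -181568/175 (C = 552*(67*(-1/69) - 159*1/175) = 552*(-67/69 - 159/175) = 552*(-22696/12075) = -181568/175 ≈ -1037.5)
C/159207 + t/((-41*32*(-12))) = -181568/175/159207 + 30141/((-41*32*(-12))) = -181568/175*1/159207 + 30141/((-1312*(-12))) = -181568/27861225 + 30141/15744 = -181568/27861225 + 30141*(1/15744) = -181568/27861225 + 10047/5248 = 278968858711/146215708800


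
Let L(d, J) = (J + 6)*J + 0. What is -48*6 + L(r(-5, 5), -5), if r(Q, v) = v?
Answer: -293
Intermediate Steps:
L(d, J) = J*(6 + J) (L(d, J) = (6 + J)*J + 0 = J*(6 + J) + 0 = J*(6 + J))
-48*6 + L(r(-5, 5), -5) = -48*6 - 5*(6 - 5) = -288 - 5*1 = -288 - 5 = -293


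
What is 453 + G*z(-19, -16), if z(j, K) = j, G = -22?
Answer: 871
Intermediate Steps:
453 + G*z(-19, -16) = 453 - 22*(-19) = 453 + 418 = 871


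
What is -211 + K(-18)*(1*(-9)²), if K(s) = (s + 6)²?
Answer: 11453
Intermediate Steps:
K(s) = (6 + s)²
-211 + K(-18)*(1*(-9)²) = -211 + (6 - 18)²*(1*(-9)²) = -211 + (-12)²*(1*81) = -211 + 144*81 = -211 + 11664 = 11453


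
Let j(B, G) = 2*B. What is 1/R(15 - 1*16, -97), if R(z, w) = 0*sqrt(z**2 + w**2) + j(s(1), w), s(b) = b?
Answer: 1/2 ≈ 0.50000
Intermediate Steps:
R(z, w) = 2 (R(z, w) = 0*sqrt(z**2 + w**2) + 2*1 = 0*sqrt(w**2 + z**2) + 2 = 0 + 2 = 2)
1/R(15 - 1*16, -97) = 1/2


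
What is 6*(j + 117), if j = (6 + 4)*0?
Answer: 702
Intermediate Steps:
j = 0 (j = 10*0 = 0)
6*(j + 117) = 6*(0 + 117) = 6*117 = 702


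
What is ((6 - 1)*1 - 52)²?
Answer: 2209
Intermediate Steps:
((6 - 1)*1 - 52)² = (5*1 - 52)² = (5 - 52)² = (-47)² = 2209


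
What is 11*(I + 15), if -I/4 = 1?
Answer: 121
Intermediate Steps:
I = -4 (I = -4*1 = -4)
11*(I + 15) = 11*(-4 + 15) = 11*11 = 121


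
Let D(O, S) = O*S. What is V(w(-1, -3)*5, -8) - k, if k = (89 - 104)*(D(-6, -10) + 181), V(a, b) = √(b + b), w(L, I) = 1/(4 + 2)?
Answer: 3615 + 4*I ≈ 3615.0 + 4.0*I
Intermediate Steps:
w(L, I) = ⅙ (w(L, I) = 1/6 = ⅙)
V(a, b) = √2*√b (V(a, b) = √(2*b) = √2*√b)
k = -3615 (k = (89 - 104)*(-6*(-10) + 181) = -15*(60 + 181) = -15*241 = -3615)
V(w(-1, -3)*5, -8) - k = √2*√(-8) - 1*(-3615) = √2*(2*I*√2) + 3615 = 4*I + 3615 = 3615 + 4*I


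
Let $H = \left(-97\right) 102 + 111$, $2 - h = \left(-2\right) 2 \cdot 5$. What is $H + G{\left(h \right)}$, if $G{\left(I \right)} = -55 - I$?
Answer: $-9860$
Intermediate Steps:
$h = 22$ ($h = 2 - \left(-2\right) 2 \cdot 5 = 2 - \left(-4\right) 5 = 2 - -20 = 2 + 20 = 22$)
$H = -9783$ ($H = -9894 + 111 = -9783$)
$H + G{\left(h \right)} = -9783 - 77 = -9860$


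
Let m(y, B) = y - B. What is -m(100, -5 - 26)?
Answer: -131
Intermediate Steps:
-m(100, -5 - 26) = -(100 - (-5 - 26)) = -(100 - 1*(-31)) = -(100 + 31) = -1*131 = -131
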